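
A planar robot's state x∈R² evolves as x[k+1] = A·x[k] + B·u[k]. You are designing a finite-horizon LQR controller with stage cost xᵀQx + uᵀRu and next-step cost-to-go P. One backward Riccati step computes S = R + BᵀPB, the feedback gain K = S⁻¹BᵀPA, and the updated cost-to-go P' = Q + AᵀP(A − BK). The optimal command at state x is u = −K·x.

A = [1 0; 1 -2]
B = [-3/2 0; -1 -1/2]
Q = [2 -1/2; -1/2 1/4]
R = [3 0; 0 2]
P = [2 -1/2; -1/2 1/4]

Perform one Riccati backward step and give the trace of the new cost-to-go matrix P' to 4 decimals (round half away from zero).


3.6775

BᵀP = [-2.5000 0.5000; 0.2500 -0.1250]
S = R + BᵀPB = [3 0; 0 2] + [3.2500 -0.2500; -0.2500 0.0625] = [6.2500 -0.2500; -0.2500 2.0625]
BᵀPA = [-2.0000 -1.0000; 0.1250 0.2500]
K = S⁻¹·BᵀPA = [-0.3191 -0.1559; 0.0219 0.1023]
A−BK = [0.5213 -0.2339; 0.6918 -2.1048]
AᵀP(A−BK) = [0.6090 0.1754; 0.1754 0.8185]
P' = Q + AᵀP(A−BK) = [2.6090 -0.3246; -0.3246 1.0685]
tr(P') = 3.6775


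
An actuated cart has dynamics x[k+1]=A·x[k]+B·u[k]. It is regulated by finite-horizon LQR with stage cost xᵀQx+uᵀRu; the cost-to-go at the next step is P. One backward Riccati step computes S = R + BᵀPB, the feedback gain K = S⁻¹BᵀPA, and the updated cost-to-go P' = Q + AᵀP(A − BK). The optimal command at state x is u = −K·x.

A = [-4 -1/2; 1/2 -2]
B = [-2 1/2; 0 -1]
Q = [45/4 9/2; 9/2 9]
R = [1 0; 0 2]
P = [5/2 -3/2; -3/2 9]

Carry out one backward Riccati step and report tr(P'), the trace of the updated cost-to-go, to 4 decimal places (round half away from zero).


30.6121

BᵀP = [-5.0000 3.0000; 2.7500 -9.7500]
S = R + BᵀPB = [1 0; 0 2] + [10.0000 -5.5000; -5.5000 11.1250] = [11.0000 -5.5000; -5.5000 13.1250]
BᵀPA = [21.5000 -3.5000; -15.8750 18.1250]
K = S⁻¹·BᵀPA = [1.7076 0.4710; -0.4940 1.5783]
A−BK = [-0.3379 -0.3472; 0.0060 -0.4217]
AᵀP(A−BK) = [3.6956 -0.6952; -0.6952 6.6665]
P' = Q + AᵀP(A−BK) = [14.9456 3.8048; 3.8048 15.6665]
tr(P') = 30.6121


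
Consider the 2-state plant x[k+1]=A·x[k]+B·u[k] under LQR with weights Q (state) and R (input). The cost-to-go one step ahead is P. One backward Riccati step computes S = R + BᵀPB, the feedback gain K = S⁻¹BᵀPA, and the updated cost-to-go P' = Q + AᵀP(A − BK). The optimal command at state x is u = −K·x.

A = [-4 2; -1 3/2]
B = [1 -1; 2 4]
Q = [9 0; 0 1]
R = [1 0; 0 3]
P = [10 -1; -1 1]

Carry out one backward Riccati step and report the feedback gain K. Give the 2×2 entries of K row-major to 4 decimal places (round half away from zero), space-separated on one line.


BᵀP = [8.0000 1.0000; -14.0000 5.0000]
S = R + BᵀPB = [1 0; 0 3] + [10.0000 -4.0000; -4.0000 34.0000] = [11.0000 -4.0000; -4.0000 37.0000]
BᵀPA = [-33.0000 17.5000; 51.0000 -20.5000]
K = S⁻¹·BᵀPA = [-2.6010 1.4463; 1.0972 -0.3977]
A−BK = [-0.3018 0.1560; -0.1867 0.1982]
AᵀP(A−BK) = [11.2097 -5.4898; -5.4898 2.7871]
P' = Q + AᵀP(A−BK) = [20.2097 -5.4898; -5.4898 3.7871]
tr(P') = 23.9968

-2.6010 1.4463 1.0972 -0.3977


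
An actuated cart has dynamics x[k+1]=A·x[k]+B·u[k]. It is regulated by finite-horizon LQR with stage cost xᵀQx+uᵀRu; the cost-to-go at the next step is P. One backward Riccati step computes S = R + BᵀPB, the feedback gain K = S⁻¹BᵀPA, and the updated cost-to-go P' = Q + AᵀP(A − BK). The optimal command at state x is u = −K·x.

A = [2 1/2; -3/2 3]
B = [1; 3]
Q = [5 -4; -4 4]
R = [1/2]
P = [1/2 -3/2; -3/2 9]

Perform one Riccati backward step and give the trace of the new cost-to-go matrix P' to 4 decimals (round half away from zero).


BᵀP = [-4.0000 25.5000]
S = R + BᵀPB = [1/2] + [72.5000] = [73.0000]
BᵀPA = [-46.2500 74.5000]
K = S⁻¹·BᵀPA = [-0.6336 1.0205]
A−BK = [2.6336 -0.5205; 0.4007 -0.0616]
AᵀP(A−BK) = [1.9478 -0.6747; -0.6747 0.5942]
P' = Q + AᵀP(A−BK) = [6.9478 -4.6747; -4.6747 4.5942]
tr(P') = 11.5420

11.5420


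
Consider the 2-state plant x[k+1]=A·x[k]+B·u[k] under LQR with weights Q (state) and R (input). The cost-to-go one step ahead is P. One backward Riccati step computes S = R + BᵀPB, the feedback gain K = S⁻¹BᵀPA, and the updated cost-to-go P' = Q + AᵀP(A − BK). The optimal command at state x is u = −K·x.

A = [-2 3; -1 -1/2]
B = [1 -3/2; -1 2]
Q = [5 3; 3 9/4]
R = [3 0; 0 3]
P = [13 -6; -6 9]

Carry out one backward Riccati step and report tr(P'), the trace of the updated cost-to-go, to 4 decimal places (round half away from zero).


51.6694

BᵀP = [19.0000 -15.0000; -31.5000 27.0000]
S = R + BᵀPB = [3 0; 0 3] + [34.0000 -58.5000; -58.5000 101.2500] = [37.0000 -58.5000; -58.5000 104.2500]
BᵀPA = [-23.0000 64.5000; 36.0000 -108.0000]
K = S⁻¹·BᵀPA = [-0.6707 0.9336; -0.0310 -0.5121]
A−BK = [-1.3759 1.2983; -1.6086 1.4578]
AᵀP(A−BK) = [22.6914 -21.5922; -21.5922 21.7280]
P' = Q + AᵀP(A−BK) = [27.6914 -18.5922; -18.5922 23.9780]
tr(P') = 51.6694


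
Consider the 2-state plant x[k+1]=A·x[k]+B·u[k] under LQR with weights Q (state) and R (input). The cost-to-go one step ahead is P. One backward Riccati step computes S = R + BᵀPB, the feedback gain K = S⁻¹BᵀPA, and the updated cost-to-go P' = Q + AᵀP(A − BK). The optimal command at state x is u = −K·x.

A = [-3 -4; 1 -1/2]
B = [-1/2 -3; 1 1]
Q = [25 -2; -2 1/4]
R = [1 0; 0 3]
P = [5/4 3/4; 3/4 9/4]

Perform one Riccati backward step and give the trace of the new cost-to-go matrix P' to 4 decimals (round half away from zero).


35.7217

BᵀP = [0.1250 1.8750; -3.0000 0.0000]
S = R + BᵀPB = [1 0; 0 3] + [1.8125 1.5000; 1.5000 9.0000] = [2.8125 1.5000; 1.5000 12.0000]
BᵀPA = [1.5000 -1.4375; 9.0000 12.0000]
K = S⁻¹·BᵀPA = [0.1429 -1.1190; 0.7321 1.1399]
A−BK = [-0.7321 -1.1399; 0.1250 -0.5208]
AᵀP(A−BK) = [2.1964 3.4196; 3.4196 8.2753]
P' = Q + AᵀP(A−BK) = [27.1964 1.4196; 1.4196 8.5253]
tr(P') = 35.7217


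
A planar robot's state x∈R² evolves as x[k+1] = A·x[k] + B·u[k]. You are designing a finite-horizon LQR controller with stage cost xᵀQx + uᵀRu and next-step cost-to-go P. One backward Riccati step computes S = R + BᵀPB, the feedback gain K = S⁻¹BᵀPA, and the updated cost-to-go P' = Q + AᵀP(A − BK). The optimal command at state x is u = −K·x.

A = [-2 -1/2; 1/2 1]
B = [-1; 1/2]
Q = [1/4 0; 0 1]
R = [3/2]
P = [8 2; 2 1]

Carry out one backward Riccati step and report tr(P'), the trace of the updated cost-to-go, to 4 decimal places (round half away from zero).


BᵀP = [-7.0000 -1.5000]
S = R + BᵀPB = [3/2] + [6.2500] = [7.7500]
BᵀPA = [13.2500 2.0000]
K = S⁻¹·BᵀPA = [1.7097 0.2581]
A−BK = [-0.2903 -0.2419; -0.3548 0.8710]
AᵀP(A−BK) = [5.5968 0.5806; 0.5806 0.4839]
P' = Q + AᵀP(A−BK) = [5.8468 0.5806; 0.5806 1.4839]
tr(P') = 7.3306

7.3306


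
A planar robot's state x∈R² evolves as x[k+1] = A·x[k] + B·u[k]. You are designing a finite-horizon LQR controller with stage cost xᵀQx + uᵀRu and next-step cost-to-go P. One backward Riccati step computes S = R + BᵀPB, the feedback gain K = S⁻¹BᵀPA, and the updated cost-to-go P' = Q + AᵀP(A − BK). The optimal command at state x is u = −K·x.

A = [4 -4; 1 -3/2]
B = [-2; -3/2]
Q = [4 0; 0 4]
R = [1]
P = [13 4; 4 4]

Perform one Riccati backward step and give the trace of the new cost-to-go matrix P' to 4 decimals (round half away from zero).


BᵀP = [-32.0000 -14.0000]
S = R + BᵀPB = [1] + [85.0000] = [86.0000]
BᵀPA = [-142.0000 149.0000]
K = S⁻¹·BᵀPA = [-1.6512 1.7326]
A−BK = [0.6977 -0.5349; -1.4767 1.0988]
AᵀP(A−BK) = [9.5349 -7.9767; -7.9767 6.8488]
P' = Q + AᵀP(A−BK) = [13.5349 -7.9767; -7.9767 10.8488]
tr(P') = 24.3837

24.3837


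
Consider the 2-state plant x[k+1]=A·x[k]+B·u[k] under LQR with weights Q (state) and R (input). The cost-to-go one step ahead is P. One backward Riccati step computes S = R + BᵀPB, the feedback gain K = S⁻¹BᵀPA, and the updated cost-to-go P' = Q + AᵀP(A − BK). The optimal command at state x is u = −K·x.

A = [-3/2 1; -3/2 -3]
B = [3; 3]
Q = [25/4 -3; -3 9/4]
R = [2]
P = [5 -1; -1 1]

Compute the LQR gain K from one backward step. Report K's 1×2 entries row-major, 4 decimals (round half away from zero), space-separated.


-0.4737 0.3158

BᵀP = [12.0000 0.0000]
S = R + BᵀPB = [2] + [36.0000] = [38.0000]
BᵀPA = [-18.0000 12.0000]
K = S⁻¹·BᵀPA = [-0.4737 0.3158]
A−BK = [-0.0789 0.0526; -0.0789 -3.9474]
AᵀP(A−BK) = [0.4737 -0.3158; -0.3158 16.2105]
P' = Q + AᵀP(A−BK) = [6.7237 -3.3158; -3.3158 18.4605]
tr(P') = 25.1842


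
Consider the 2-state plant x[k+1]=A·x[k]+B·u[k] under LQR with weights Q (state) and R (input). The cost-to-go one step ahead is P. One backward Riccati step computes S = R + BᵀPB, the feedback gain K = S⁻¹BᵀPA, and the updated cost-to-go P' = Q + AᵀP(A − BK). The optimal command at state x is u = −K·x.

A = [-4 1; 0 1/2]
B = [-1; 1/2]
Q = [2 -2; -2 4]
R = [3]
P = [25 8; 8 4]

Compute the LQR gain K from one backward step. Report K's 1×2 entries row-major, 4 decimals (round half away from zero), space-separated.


4.0000 -1.1429

BᵀP = [-21.0000 -6.0000]
S = R + BᵀPB = [3] + [18.0000] = [21.0000]
BᵀPA = [84.0000 -24.0000]
K = S⁻¹·BᵀPA = [4.0000 -1.1429]
A−BK = [0.0000 -0.1429; -2.0000 1.0714]
AᵀP(A−BK) = [64.0000 -20.0000; -20.0000 6.5714]
P' = Q + AᵀP(A−BK) = [66.0000 -22.0000; -22.0000 10.5714]
tr(P') = 76.5714


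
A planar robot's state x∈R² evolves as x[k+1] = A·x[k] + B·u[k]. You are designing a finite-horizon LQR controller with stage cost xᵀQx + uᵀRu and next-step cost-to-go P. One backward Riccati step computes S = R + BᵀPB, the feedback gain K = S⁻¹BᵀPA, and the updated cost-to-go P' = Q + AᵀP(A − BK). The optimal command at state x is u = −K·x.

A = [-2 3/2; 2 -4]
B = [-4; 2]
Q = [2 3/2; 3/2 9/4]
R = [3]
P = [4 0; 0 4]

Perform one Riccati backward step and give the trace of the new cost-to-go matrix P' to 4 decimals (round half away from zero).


BᵀP = [-16.0000 8.0000]
S = R + BᵀPB = [3] + [80.0000] = [83.0000]
BᵀPA = [48.0000 -56.0000]
K = S⁻¹·BᵀPA = [0.5783 -0.6747]
A−BK = [0.3133 -1.1988; 0.8434 -2.6506]
AᵀP(A−BK) = [4.2410 -11.6145; -11.6145 35.2169]
P' = Q + AᵀP(A−BK) = [6.2410 -10.1145; -10.1145 37.4669]
tr(P') = 43.7078

43.7078


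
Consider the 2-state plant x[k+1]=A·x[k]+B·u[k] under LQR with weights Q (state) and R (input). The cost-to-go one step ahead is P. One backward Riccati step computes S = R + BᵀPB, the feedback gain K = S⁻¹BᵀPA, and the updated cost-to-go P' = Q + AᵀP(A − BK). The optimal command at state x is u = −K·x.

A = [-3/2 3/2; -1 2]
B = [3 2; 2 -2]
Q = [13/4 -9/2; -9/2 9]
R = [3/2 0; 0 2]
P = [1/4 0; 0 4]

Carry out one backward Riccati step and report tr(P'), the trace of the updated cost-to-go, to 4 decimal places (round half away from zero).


13.4159

BᵀP = [0.7500 8.0000; 0.5000 -8.0000]
S = R + BᵀPB = [3/2 0; 0 2] + [18.2500 -14.5000; -14.5000 17.0000] = [19.7500 -14.5000; -14.5000 19.0000]
BᵀPA = [-9.1250 17.1250; 7.2500 -15.2500]
K = S⁻¹·BᵀPA = [-0.4136 0.6318; 0.0659 -0.3205]
A−BK = [-0.3909 0.2455; -0.0409 0.0955]
AᵀP(A−BK) = [0.3102 -0.4739; -0.4739 0.8557]
P' = Q + AᵀP(A−BK) = [3.5602 -4.9739; -4.9739 9.8557]
tr(P') = 13.4159


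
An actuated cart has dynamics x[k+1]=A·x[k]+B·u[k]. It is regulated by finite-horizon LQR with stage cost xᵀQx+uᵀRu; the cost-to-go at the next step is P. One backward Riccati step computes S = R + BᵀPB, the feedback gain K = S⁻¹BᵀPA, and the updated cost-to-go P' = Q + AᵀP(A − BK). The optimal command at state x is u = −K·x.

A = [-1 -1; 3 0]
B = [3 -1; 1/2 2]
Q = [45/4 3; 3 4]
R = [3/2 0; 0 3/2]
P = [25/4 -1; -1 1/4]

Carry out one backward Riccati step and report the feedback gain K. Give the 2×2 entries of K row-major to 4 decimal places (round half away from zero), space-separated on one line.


-0.2984 -0.2823 0.4384 0.1156

BᵀP = [18.2500 -2.8750; -8.2500 1.5000]
S = R + BᵀPB = [3/2 0; 0 3/2] + [53.3125 -24.0000; -24.0000 11.2500] = [54.8125 -24.0000; -24.0000 12.7500]
BᵀPA = [-26.8750 -18.2500; 12.7500 8.2500]
K = S⁻¹·BᵀPA = [-0.2984 -0.2823; 0.4384 0.1156]
A−BK = [0.3335 -0.0374; 2.2724 -0.0900]
AᵀP(A−BK) = [0.8922 0.1883; 0.1883 0.1436]
P' = Q + AᵀP(A−BK) = [12.1422 3.1883; 3.1883 4.1436]
tr(P') = 16.2859


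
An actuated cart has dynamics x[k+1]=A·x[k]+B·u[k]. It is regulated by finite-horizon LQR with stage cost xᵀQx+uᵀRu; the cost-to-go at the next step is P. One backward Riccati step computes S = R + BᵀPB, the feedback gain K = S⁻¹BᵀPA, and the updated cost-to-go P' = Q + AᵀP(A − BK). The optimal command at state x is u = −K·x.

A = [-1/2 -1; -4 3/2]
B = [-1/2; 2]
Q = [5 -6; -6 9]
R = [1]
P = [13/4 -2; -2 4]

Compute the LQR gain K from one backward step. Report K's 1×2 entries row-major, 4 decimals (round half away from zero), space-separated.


BᵀP = [-5.6250 9.0000]
S = R + BᵀPB = [1] + [20.8125] = [21.8125]
BᵀPA = [-33.1875 19.1250]
K = S⁻¹·BᵀPA = [-1.5215 0.8768]
A−BK = [-1.2607 -0.5616; -0.9570 -0.2536]
AᵀP(A−BK) = [6.3181 0.2235; 0.2235 1.4814]
P' = Q + AᵀP(A−BK) = [11.3181 -5.7765; -5.7765 10.4814]
tr(P') = 21.7994

-1.5215 0.8768


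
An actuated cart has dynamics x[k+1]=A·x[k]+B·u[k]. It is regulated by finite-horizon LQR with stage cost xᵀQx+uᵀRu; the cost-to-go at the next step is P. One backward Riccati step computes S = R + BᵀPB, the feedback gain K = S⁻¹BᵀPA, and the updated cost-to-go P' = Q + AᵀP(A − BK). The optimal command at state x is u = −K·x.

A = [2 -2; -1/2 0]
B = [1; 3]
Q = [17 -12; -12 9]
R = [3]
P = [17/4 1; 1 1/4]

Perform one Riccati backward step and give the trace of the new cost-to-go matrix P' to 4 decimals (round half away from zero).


32.5212

BᵀP = [7.2500 1.7500]
S = R + BᵀPB = [3] + [12.5000] = [15.5000]
BᵀPA = [13.6250 -14.5000]
K = S⁻¹·BᵀPA = [0.8790 -0.9355]
A−BK = [1.1210 -1.0645; -3.1371 2.8065]
AᵀP(A−BK) = [3.0857 -3.2540; -3.2540 3.4355]
P' = Q + AᵀP(A−BK) = [20.0857 -15.2540; -15.2540 12.4355]
tr(P') = 32.5212


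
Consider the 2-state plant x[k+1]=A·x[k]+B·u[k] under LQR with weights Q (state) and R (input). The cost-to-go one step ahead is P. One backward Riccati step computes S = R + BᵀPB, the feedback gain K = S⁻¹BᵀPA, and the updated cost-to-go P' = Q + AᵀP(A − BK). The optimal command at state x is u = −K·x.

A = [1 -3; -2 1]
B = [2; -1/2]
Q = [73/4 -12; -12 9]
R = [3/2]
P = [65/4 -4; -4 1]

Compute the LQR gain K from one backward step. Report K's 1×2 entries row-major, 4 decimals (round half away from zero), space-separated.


BᵀP = [34.5000 -8.5000]
S = R + BᵀPB = [3/2] + [73.2500] = [74.7500]
BᵀPA = [51.5000 -112.0000]
K = S⁻¹·BᵀPA = [0.6890 -1.4983]
A−BK = [-0.3779 -0.0033; -1.6555 0.2508]
AᵀP(A−BK) = [0.7684 -1.5861; -1.5861 3.4373]
P' = Q + AᵀP(A−BK) = [19.0184 -13.5861; -13.5861 12.4373]
tr(P') = 31.4557

0.6890 -1.4983


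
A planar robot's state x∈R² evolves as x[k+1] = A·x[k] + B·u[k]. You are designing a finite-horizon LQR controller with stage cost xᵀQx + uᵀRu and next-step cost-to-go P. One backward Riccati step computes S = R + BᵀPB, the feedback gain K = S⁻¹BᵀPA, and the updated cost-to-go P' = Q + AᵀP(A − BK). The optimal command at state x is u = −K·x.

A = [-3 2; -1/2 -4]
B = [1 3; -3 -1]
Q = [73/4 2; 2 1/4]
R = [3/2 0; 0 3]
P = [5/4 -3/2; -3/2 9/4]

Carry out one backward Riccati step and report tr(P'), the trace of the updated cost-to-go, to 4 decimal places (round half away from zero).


BᵀP = [5.7500 -8.2500; 5.2500 -6.7500]
S = R + BᵀPB = [3/2 0; 0 3] + [30.5000 25.5000; 25.5000 22.5000] = [32.0000 25.5000; 25.5000 25.5000]
BᵀPA = [-13.1250 44.5000; -12.3750 37.5000]
K = S⁻¹·BᵀPA = [-0.1154 1.0769; -0.3699 0.3937]
A−BK = [-1.7749 -0.2579; -1.2161 -0.3756]
AᵀP(A−BK) = [1.2204 -0.4938; -0.4938 2.3145]
P' = Q + AᵀP(A−BK) = [19.4704 1.5062; 1.5062 2.5645]
tr(P') = 22.0349

22.0349


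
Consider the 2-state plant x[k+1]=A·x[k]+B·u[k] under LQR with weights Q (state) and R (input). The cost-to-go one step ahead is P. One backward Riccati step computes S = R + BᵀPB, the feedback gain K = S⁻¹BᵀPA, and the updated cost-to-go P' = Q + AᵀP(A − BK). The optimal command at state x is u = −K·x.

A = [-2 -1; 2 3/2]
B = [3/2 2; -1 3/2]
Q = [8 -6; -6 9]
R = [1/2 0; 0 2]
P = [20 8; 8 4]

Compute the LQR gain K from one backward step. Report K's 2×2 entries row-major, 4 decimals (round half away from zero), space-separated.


BᵀP = [22.0000 8.0000; 52.0000 22.0000]
S = R + BᵀPB = [1/2 0; 0 2] + [25.0000 56.0000; 56.0000 137.0000] = [25.5000 56.0000; 56.0000 139.0000]
BᵀPA = [-28.0000 -10.0000; -60.0000 -19.0000]
K = S⁻¹·BᵀPA = [-1.3023 -0.7980; 0.0930 0.1848]
A−BK = [-0.2326 -0.1726; 0.5581 0.4247]
AᵀP(A−BK) = [1.1163 0.7442; 0.7442 0.5312]
P' = Q + AᵀP(A−BK) = [9.1163 -5.2558; -5.2558 9.5312]
tr(P') = 18.6475

-1.3023 -0.7980 0.0930 0.1848


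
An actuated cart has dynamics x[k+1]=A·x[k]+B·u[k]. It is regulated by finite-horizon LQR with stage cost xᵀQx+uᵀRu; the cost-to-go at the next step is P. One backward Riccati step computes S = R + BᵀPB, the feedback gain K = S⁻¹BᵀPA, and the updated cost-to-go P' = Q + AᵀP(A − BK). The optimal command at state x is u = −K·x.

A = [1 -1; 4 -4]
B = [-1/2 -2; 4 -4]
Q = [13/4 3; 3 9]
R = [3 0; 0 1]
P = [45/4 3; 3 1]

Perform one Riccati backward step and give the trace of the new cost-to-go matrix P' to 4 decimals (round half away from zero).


BᵀP = [6.3750 2.5000; -34.5000 -10.0000]
S = R + BᵀPB = [3 0; 0 1] + [6.8125 -22.7500; -22.7500 109.0000] = [9.8125 -22.7500; -22.7500 110.0000]
BᵀPA = [16.3750 -16.3750; -74.5000 74.5000]
K = S⁻¹·BᵀPA = [0.1893 -0.1893; -0.6381 0.6381]
A−BK = [-0.1816 0.1816; 0.6902 -0.6902]
AᵀP(A−BK) = [0.6101 -0.6101; -0.6101 0.6101]
P' = Q + AᵀP(A−BK) = [3.8601 2.3899; 2.3899 9.6101]
tr(P') = 13.4702

13.4702


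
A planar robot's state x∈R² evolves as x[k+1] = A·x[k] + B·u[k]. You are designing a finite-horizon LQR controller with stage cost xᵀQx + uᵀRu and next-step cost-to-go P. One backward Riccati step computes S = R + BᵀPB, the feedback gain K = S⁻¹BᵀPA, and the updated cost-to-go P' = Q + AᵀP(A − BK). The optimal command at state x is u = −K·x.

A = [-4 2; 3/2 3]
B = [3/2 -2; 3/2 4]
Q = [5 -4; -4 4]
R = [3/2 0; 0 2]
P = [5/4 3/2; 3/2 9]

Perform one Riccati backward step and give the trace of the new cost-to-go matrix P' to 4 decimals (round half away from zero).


BᵀP = [4.1250 15.7500; 3.5000 33.0000]
S = R + BᵀPB = [3/2 0; 0 2] + [29.8125 54.7500; 54.7500 125.0000] = [31.3125 54.7500; 54.7500 127.0000]
BᵀPA = [7.1250 55.5000; 35.5000 106.0000]
K = S⁻¹·BᵀPA = [-1.0609 1.2715; 0.7369 0.2865]
A−BK = [-0.9349 0.6656; 0.1438 -0.0532]
AᵀP(A−BK) = [3.6496 -2.2298; -2.2298 3.0624]
P' = Q + AᵀP(A−BK) = [8.6496 -6.2298; -6.2298 7.0624]
tr(P') = 15.7120

15.7120


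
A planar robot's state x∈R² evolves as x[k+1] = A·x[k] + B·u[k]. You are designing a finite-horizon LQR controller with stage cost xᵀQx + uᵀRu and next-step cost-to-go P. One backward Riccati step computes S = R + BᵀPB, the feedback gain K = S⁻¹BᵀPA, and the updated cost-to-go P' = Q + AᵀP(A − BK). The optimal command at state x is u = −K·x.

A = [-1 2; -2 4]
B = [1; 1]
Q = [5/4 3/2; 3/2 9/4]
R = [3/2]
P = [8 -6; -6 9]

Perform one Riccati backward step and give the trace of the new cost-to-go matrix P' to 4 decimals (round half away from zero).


BᵀP = [2.0000 3.0000]
S = R + BᵀPB = [3/2] + [5.0000] = [6.5000]
BᵀPA = [-8.0000 16.0000]
K = S⁻¹·BᵀPA = [-1.2308 2.4615]
A−BK = [0.2308 -0.4615; -0.7692 1.5385]
AᵀP(A−BK) = [10.1538 -20.3077; -20.3077 40.6154]
P' = Q + AᵀP(A−BK) = [11.4038 -18.8077; -18.8077 42.8654]
tr(P') = 54.2692

54.2692


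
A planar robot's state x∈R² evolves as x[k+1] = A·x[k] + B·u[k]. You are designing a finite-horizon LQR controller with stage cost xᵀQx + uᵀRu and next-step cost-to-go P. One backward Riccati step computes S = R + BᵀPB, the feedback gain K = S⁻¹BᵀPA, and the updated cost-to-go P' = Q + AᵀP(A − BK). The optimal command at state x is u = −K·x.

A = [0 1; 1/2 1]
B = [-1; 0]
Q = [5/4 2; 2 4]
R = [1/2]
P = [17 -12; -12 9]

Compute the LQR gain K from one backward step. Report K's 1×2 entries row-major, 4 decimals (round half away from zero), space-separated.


0.3429 -0.2857

BᵀP = [-17.0000 12.0000]
S = R + BᵀPB = [1/2] + [17.0000] = [17.5000]
BᵀPA = [6.0000 -5.0000]
K = S⁻¹·BᵀPA = [0.3429 -0.2857]
A−BK = [0.3429 0.7143; 0.5000 1.0000]
AᵀP(A−BK) = [0.1929 0.2143; 0.2143 0.5714]
P' = Q + AᵀP(A−BK) = [1.4429 2.2143; 2.2143 4.5714]
tr(P') = 6.0143


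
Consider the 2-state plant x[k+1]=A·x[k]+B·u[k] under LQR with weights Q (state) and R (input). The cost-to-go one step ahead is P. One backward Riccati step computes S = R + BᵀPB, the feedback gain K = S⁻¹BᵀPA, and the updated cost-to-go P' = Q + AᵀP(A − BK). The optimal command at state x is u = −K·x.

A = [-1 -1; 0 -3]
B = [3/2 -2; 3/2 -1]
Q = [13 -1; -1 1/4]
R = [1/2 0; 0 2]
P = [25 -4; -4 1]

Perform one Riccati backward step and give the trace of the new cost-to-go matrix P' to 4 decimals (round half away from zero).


BᵀP = [31.5000 -4.5000; -46.0000 7.0000]
S = R + BᵀPB = [1/2 0; 0 2] + [40.5000 -58.5000; -58.5000 85.0000] = [41.0000 -58.5000; -58.5000 87.0000]
BᵀPA = [-31.5000 -18.0000; 46.0000 25.0000]
K = S⁻¹·BᵀPA = [-0.3420 -0.7150; 0.2988 -0.1934]
A−BK = [0.1105 -0.3143; 0.8117 -2.1209]
AᵀP(A−BK) = [0.4836 -0.6252; -0.6252 1.9655]
P' = Q + AᵀP(A−BK) = [13.4836 -1.6252; -1.6252 2.2155]
tr(P') = 15.6991

15.6991


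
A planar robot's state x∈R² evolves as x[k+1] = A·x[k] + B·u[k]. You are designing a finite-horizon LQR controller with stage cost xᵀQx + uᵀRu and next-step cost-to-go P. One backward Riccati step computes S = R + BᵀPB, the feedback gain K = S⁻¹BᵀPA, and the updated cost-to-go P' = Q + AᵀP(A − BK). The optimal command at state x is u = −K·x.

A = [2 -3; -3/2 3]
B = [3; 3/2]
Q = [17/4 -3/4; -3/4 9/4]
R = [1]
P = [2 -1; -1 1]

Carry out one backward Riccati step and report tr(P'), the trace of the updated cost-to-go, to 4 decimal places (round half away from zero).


30.9694

BᵀP = [4.5000 -1.5000]
S = R + BᵀPB = [1] + [11.2500] = [12.2500]
BᵀPA = [11.2500 -18.0000]
K = S⁻¹·BᵀPA = [0.9184 -1.4694]
A−BK = [-0.7551 1.4082; -2.8776 5.2041]
AᵀP(A−BK) = [5.9184 -10.4694; -10.4694 18.5510]
P' = Q + AᵀP(A−BK) = [10.1684 -11.2194; -11.2194 20.8010]
tr(P') = 30.9694


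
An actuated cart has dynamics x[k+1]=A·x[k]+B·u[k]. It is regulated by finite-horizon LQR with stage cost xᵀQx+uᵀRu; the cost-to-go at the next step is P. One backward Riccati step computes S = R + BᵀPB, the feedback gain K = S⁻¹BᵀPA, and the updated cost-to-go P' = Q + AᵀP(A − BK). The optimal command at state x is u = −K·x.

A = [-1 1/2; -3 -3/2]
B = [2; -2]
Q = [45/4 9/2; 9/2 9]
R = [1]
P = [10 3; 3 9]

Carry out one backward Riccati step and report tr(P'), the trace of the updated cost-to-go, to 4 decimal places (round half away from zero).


BᵀP = [14.0000 -12.0000]
S = R + BᵀPB = [1] + [52.0000] = [53.0000]
BᵀPA = [22.0000 25.0000]
K = S⁻¹·BᵀPA = [0.4151 0.4717]
A−BK = [-1.8302 -0.4434; -2.1698 -0.5566]
AᵀP(A−BK) = [99.8679 25.1226; 25.1226 6.4575]
P' = Q + AᵀP(A−BK) = [111.1179 29.6226; 29.6226 15.4575]
tr(P') = 126.5755

126.5755


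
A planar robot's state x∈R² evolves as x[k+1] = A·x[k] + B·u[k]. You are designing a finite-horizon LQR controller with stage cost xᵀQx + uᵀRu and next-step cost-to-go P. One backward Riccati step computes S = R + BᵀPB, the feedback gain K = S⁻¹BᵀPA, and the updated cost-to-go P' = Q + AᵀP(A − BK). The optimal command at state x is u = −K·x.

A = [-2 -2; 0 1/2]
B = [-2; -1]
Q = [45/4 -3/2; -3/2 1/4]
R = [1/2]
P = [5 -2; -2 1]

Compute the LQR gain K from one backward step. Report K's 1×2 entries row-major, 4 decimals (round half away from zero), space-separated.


1.1852 1.2963

BᵀP = [-8.0000 3.0000]
S = R + BᵀPB = [1/2] + [13.0000] = [13.5000]
BᵀPA = [16.0000 17.5000]
K = S⁻¹·BᵀPA = [1.1852 1.2963]
A−BK = [0.3704 0.5926; 1.1852 1.7963]
AᵀP(A−BK) = [1.0370 1.2593; 1.2593 1.5648]
P' = Q + AᵀP(A−BK) = [12.2870 -0.2407; -0.2407 1.8148]
tr(P') = 14.1019


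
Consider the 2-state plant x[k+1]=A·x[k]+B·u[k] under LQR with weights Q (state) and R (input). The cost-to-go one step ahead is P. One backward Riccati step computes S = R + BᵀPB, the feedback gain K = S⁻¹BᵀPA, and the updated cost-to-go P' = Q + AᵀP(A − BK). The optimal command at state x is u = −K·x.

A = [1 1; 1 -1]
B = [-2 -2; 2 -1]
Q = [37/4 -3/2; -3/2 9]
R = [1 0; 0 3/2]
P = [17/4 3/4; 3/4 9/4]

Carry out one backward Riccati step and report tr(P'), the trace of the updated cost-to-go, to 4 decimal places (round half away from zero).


19.1117

BᵀP = [-7.0000 3.0000; -9.2500 -3.7500]
S = R + BᵀPB = [1 0; 0 3/2] + [20.0000 11.0000; 11.0000 22.2500] = [21.0000 11.0000; 11.0000 23.7500]
BᵀPA = [-4.0000 -10.0000; -13.0000 -5.5000]
K = S⁻¹·BᵀPA = [0.1271 -0.4686; -0.6062 -0.0146]
A−BK = [0.0417 0.0338; 0.1396 -0.0774]
AᵀP(A−BK) = [0.6274 -0.0635; -0.0635 0.2343]
P' = Q + AᵀP(A−BK) = [9.8774 -1.5635; -1.5635 9.2343]
tr(P') = 19.1117


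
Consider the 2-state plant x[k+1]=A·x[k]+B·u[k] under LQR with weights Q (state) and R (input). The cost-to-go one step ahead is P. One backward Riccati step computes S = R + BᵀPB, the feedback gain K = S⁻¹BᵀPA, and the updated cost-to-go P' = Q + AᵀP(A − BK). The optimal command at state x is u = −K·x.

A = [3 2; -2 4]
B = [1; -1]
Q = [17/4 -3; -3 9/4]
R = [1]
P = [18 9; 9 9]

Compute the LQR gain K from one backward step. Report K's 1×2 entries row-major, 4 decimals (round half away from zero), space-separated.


2.7000 1.8000

BᵀP = [9.0000 0.0000]
S = R + BᵀPB = [1] + [9.0000] = [10.0000]
BᵀPA = [27.0000 18.0000]
K = S⁻¹·BᵀPA = [2.7000 1.8000]
A−BK = [0.3000 0.2000; 0.7000 5.8000]
AᵀP(A−BK) = [17.1000 59.4000; 59.4000 327.6000]
P' = Q + AᵀP(A−BK) = [21.3500 56.4000; 56.4000 329.8500]
tr(P') = 351.2000


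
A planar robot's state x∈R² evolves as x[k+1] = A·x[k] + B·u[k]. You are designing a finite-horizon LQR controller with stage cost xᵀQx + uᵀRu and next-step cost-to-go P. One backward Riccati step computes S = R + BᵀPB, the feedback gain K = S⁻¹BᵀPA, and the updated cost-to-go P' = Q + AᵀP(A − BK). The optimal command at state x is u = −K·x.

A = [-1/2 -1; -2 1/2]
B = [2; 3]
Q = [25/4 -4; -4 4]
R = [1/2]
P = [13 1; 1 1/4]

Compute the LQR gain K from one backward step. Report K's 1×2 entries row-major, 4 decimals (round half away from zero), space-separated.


-0.2996 -0.4139

BᵀP = [29.0000 2.7500]
S = R + BᵀPB = [1/2] + [66.2500] = [66.7500]
BᵀPA = [-20.0000 -27.6250]
K = S⁻¹·BᵀPA = [-0.2996 -0.4139]
A−BK = [0.0993 -0.1723; -1.1011 1.7416]
AᵀP(A−BK) = [0.2575 -0.2772; -0.2772 0.6297]
P' = Q + AᵀP(A−BK) = [6.5075 -4.2772; -4.2772 4.6297]
tr(P') = 11.1372


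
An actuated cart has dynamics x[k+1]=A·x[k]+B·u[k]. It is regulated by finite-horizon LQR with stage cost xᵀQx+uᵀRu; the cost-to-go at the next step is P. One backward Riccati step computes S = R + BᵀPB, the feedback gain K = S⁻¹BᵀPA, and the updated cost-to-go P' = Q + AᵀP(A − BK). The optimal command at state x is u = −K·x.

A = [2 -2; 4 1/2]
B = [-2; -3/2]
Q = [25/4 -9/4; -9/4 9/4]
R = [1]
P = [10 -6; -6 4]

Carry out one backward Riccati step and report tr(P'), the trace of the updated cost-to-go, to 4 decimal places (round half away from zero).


BᵀP = [-11.0000 6.0000]
S = R + BᵀPB = [1] + [13.0000] = [14.0000]
BᵀPA = [2.0000 25.0000]
K = S⁻¹·BᵀPA = [0.1429 1.7857]
A−BK = [2.2857 1.5714; 4.2143 3.1786]
AᵀP(A−BK) = [7.7143 6.4286; 6.4286 8.3571]
P' = Q + AᵀP(A−BK) = [13.9643 4.1786; 4.1786 10.6071]
tr(P') = 24.5714

24.5714


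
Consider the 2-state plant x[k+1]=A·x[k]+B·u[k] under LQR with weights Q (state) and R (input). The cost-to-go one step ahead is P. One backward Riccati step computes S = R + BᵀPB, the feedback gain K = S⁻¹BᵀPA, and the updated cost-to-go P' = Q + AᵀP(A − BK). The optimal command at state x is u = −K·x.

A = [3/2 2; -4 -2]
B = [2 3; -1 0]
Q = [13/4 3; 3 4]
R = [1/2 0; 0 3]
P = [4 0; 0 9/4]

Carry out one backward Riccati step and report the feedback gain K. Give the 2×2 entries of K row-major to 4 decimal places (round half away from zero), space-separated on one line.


2.4928 1.4396 -1.0725 -0.2705

BᵀP = [8.0000 -2.2500; 12.0000 0.0000]
S = R + BᵀPB = [1/2 0; 0 3] + [18.2500 24.0000; 24.0000 36.0000] = [18.7500 24.0000; 24.0000 39.0000]
BᵀPA = [21.0000 20.5000; 18.0000 24.0000]
K = S⁻¹·BᵀPA = [2.4928 1.4396; -1.0725 -0.2705]
A−BK = [-0.2681 -0.0676; -1.5072 -0.5604]
AᵀP(A−BK) = [11.9565 4.6377; 4.6377 1.9807]
P' = Q + AᵀP(A−BK) = [15.2065 7.6377; 7.6377 5.9807]
tr(P') = 21.1872


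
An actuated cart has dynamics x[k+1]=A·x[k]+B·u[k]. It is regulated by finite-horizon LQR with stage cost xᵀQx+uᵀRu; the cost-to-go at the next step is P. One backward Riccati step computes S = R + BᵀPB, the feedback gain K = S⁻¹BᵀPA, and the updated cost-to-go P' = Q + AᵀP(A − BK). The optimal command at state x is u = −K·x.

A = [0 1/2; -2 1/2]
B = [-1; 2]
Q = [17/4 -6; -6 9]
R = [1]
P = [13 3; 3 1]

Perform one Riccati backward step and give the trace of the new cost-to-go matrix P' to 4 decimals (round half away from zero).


BᵀP = [-7.0000 -1.0000]
S = R + BᵀPB = [1] + [5.0000] = [6.0000]
BᵀPA = [2.0000 -4.0000]
K = S⁻¹·BᵀPA = [0.3333 -0.6667]
A−BK = [0.3333 -0.1667; -2.6667 1.8333]
AᵀP(A−BK) = [3.3333 -2.6667; -2.6667 2.3333]
P' = Q + AᵀP(A−BK) = [7.5833 -8.6667; -8.6667 11.3333]
tr(P') = 18.9167

18.9167


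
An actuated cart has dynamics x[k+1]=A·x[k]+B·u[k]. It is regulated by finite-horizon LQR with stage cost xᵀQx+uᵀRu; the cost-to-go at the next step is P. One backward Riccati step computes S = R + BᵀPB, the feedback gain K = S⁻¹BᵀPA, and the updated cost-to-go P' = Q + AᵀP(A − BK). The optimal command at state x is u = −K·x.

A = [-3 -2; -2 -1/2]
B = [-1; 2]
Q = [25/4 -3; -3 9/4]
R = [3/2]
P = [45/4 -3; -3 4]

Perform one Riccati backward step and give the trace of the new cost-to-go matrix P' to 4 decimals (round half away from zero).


BᵀP = [-17.2500 11.0000]
S = R + BᵀPB = [3/2] + [39.2500] = [40.7500]
BᵀPA = [29.7500 29.0000]
K = S⁻¹·BᵀPA = [0.7301 0.7117]
A−BK = [-2.2699 -1.2883; -3.4601 -1.9233]
AᵀP(A−BK) = [59.5307 33.8282; 33.8282 19.3620]
P' = Q + AᵀP(A−BK) = [65.7807 30.8282; 30.8282 21.6120]
tr(P') = 87.3926

87.3926


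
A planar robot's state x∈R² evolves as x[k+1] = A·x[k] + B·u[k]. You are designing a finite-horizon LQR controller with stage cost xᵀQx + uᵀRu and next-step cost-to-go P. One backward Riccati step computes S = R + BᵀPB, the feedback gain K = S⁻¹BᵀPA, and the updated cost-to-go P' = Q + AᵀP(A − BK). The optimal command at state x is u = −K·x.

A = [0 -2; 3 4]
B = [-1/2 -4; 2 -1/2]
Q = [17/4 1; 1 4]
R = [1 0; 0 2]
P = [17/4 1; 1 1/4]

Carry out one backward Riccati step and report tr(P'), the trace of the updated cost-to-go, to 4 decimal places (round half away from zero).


8.7898

BᵀP = [-0.1250 0.0000; -17.5000 -4.1250]
S = R + BᵀPB = [1 0; 0 2] + [0.0625 0.5000; 0.5000 72.0625] = [1.0625 0.5000; 0.5000 74.0625]
BᵀPA = [0.0000 0.2500; -12.3750 18.5000]
K = S⁻¹·BᵀPA = [0.0789 0.1181; -0.1676 0.2490]
A−BK = [-0.6310 -0.9450; 2.7584 3.8883]
AᵀP(A−BK) = [0.1757 0.0813; 0.0813 0.3641]
P' = Q + AᵀP(A−BK) = [4.4257 1.0813; 1.0813 4.3641]
tr(P') = 8.7898


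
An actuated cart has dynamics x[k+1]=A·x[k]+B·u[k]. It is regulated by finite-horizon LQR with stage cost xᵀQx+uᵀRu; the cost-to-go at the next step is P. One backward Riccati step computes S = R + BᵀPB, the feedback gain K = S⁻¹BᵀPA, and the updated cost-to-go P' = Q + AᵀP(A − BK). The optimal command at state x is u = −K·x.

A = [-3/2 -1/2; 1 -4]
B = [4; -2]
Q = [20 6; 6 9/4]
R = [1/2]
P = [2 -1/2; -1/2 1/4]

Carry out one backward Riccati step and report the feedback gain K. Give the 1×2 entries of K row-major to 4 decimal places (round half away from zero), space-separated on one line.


BᵀP = [9.0000 -2.5000]
S = R + BᵀPB = [1/2] + [41.0000] = [41.5000]
BᵀPA = [-16.0000 5.5000]
K = S⁻¹·BᵀPA = [-0.3855 0.1325]
A−BK = [0.0422 -1.0301; 0.2289 -3.7349]
AᵀP(A−BK) = [0.0813 -0.1295; -0.1295 1.7711]
P' = Q + AᵀP(A−BK) = [20.0813 5.8705; 5.8705 4.0211]
tr(P') = 24.1024

-0.3855 0.1325


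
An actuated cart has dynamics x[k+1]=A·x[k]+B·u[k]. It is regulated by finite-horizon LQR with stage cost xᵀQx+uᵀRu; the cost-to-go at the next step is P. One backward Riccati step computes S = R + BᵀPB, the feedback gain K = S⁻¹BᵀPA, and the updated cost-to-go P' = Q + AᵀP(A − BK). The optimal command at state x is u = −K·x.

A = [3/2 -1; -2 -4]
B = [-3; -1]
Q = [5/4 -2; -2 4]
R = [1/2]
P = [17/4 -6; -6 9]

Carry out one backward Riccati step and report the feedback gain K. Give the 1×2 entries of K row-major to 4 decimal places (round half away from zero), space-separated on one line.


BᵀP = [-6.7500 9.0000]
S = R + BᵀPB = [1/2] + [11.2500] = [11.7500]
BᵀPA = [-28.1250 -29.2500]
K = S⁻¹·BᵀPA = [-2.3936 -2.4894]
A−BK = [-5.6809 -8.4681; -4.3936 -6.4894]
AᵀP(A−BK) = [14.2420 19.6117; 19.6117 27.4362]
P' = Q + AᵀP(A−BK) = [15.4920 17.6117; 17.6117 31.4362]
tr(P') = 46.9282

-2.3936 -2.4894


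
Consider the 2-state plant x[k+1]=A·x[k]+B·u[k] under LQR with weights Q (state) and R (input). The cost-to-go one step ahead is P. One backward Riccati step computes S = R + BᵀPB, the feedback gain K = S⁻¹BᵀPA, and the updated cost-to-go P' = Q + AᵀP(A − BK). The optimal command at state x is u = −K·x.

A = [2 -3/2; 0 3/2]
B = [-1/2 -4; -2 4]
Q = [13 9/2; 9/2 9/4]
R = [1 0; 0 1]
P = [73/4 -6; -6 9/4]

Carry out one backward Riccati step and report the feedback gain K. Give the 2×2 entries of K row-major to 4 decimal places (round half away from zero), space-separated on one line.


BᵀP = [2.8750 -1.5000; -97.0000 33.0000]
S = R + BᵀPB = [1 0; 0 1] + [1.5625 -17.5000; -17.5000 520.0000] = [2.5625 -17.5000; -17.5000 521.0000]
BᵀPA = [5.7500 -6.5625; -194.0000 195.0000]
K = S⁻¹·BᵀPA = [-0.3881 -0.0064; -0.3854 0.3741]
A−BK = [0.2644 -0.0069; 0.7654 -0.0090]
AᵀP(A−BK) = [0.4646 -0.1445; -0.1445 0.1403]
P' = Q + AᵀP(A−BK) = [13.4646 4.3555; 4.3555 2.3903]
tr(P') = 15.8549

-0.3881 -0.0064 -0.3854 0.3741


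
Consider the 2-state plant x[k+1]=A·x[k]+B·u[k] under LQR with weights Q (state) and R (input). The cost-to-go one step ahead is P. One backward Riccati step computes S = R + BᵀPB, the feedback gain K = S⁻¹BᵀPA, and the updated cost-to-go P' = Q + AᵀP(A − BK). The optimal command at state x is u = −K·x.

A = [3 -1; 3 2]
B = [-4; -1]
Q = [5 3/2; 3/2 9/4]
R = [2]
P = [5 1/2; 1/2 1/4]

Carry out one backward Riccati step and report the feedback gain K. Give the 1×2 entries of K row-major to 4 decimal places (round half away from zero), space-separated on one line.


-0.7913 0.1855

BᵀP = [-20.5000 -2.2500]
S = R + BᵀPB = [2] + [84.2500] = [86.2500]
BᵀPA = [-68.2500 16.0000]
K = S⁻¹·BᵀPA = [-0.7913 0.1855]
A−BK = [-0.1652 -0.2580; 2.2087 2.1855]
AᵀP(A−BK) = [2.2435 0.6609; 0.6609 1.0319]
P' = Q + AᵀP(A−BK) = [7.2435 2.1609; 2.1609 3.2819]
tr(P') = 10.5254


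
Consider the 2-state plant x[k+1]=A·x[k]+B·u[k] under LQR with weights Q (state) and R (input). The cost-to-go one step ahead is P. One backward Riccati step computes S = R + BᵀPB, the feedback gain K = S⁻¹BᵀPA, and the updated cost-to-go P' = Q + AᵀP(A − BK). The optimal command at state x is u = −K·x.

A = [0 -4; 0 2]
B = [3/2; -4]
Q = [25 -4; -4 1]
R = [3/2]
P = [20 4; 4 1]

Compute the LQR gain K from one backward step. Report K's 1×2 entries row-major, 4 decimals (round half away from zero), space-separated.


BᵀP = [14.0000 2.0000]
S = R + BᵀPB = [3/2] + [13.0000] = [14.5000]
BᵀPA = [0.0000 -52.0000]
K = S⁻¹·BᵀPA = [0.0000 -3.5862]
A−BK = [0.0000 1.3793; 0.0000 -12.3448]
AᵀP(A−BK) = [0.0000 0.0000; 0.0000 73.5172]
P' = Q + AᵀP(A−BK) = [25.0000 -4.0000; -4.0000 74.5172]
tr(P') = 99.5172

0.0000 -3.5862


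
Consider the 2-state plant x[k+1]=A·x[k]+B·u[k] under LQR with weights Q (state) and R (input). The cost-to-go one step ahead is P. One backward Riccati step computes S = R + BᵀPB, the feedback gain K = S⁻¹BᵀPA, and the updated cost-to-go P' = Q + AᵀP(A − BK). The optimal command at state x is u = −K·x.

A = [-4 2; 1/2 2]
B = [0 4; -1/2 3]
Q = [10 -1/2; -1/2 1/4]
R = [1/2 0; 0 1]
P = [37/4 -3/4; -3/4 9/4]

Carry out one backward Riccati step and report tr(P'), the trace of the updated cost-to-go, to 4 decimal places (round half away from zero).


24.3862

BᵀP = [0.3750 -1.1250; 34.7500 3.7500]
S = R + BᵀPB = [1/2 0; 0 1] + [0.5625 -1.8750; -1.8750 150.2500] = [1.0625 -1.8750; -1.8750 151.2500]
BᵀPA = [-2.0625 -1.5000; -137.1250 77.0000]
K = S⁻¹·BᵀPA = [-3.6203 -0.5249; -0.9515 0.5026]
A−BK = [-0.1940 -0.0103; 1.5443 0.2298]
AᵀP(A−BK) = [13.6225 1.3344; 1.3344 0.5137]
P' = Q + AᵀP(A−BK) = [23.6225 0.8344; 0.8344 0.7637]
tr(P') = 24.3862


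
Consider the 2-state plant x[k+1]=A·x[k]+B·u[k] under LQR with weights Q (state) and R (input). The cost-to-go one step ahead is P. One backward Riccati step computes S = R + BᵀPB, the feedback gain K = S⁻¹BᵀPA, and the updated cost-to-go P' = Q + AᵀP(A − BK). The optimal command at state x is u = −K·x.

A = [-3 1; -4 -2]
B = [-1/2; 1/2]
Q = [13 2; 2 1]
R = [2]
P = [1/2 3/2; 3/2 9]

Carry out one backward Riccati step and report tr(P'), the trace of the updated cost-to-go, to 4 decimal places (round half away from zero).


140.3793

BᵀP = [0.5000 3.7500]
S = R + BᵀPB = [2] + [1.6250] = [3.6250]
BᵀPA = [-16.5000 -7.0000]
K = S⁻¹·BᵀPA = [-4.5517 -1.9310]
A−BK = [-5.2759 0.0345; -1.7241 -1.0345]
AᵀP(A−BK) = [109.3966 41.6379; 41.6379 16.9828]
P' = Q + AᵀP(A−BK) = [122.3966 43.6379; 43.6379 17.9828]
tr(P') = 140.3793


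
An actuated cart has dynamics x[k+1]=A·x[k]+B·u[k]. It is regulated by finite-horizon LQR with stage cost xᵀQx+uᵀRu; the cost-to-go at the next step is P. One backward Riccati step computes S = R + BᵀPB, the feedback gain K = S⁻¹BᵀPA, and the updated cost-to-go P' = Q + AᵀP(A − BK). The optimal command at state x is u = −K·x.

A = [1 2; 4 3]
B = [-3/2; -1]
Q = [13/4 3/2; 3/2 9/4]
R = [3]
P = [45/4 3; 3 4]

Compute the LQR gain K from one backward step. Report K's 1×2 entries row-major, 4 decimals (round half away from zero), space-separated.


-1.3041 -1.5794

BᵀP = [-19.8750 -8.5000]
S = R + BᵀPB = [3] + [38.3125] = [41.3125]
BᵀPA = [-53.8750 -65.2500]
K = S⁻¹·BᵀPA = [-1.3041 -1.5794]
A−BK = [-0.9561 -0.3691; 2.6959 1.4206]
AᵀP(A−BK) = [28.9924 18.4085; 18.4085 13.9425]
P' = Q + AᵀP(A−BK) = [32.2424 19.9085; 19.9085 16.1925]
tr(P') = 48.4349


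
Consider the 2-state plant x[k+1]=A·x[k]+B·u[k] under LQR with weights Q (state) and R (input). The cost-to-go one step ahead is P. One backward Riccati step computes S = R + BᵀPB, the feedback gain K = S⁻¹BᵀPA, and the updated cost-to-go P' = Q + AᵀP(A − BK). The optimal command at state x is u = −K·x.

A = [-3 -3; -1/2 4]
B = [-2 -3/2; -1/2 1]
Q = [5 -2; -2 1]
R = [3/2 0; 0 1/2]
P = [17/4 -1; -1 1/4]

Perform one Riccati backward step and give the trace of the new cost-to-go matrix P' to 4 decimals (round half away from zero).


BᵀP = [-8.0000 1.8750; -7.3750 1.7500]
S = R + BᵀPB = [3/2 0; 0 1/2] + [15.0625 13.8750; 13.8750 12.8125] = [16.5625 13.8750; 13.8750 13.3125]
BᵀPA = [23.0625 31.5000; 21.2500 29.1250]
K = S⁻¹·BᵀPA = [0.4353 0.5446; 1.1426 1.6202]
A−BK = [-0.4156 0.5195; -1.4249 2.6521]
AᵀP(A−BK) = [0.9942 1.2613; 1.2613 1.9073]
P' = Q + AᵀP(A−BK) = [5.9942 -0.7387; -0.7387 2.9073]
tr(P') = 8.9015

8.9015
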